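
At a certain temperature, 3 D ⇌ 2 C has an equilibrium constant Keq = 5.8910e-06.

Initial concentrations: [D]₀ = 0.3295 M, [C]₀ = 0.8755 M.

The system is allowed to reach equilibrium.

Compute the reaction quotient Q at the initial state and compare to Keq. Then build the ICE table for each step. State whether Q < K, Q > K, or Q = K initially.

Q₀ = 21.43 vs Keq = 5.8910e-06 ⇒ Q>K, reverse
Step 1:
                    D           C
  I            0.3295      0.8755
  C             1.306     -0.8704
  E             1.635    0.005075
  solve Keq expr → x = -0.4352; check Q = 5.8910e-06

Q₀ = 21.43; Q > K (proceeds reverse)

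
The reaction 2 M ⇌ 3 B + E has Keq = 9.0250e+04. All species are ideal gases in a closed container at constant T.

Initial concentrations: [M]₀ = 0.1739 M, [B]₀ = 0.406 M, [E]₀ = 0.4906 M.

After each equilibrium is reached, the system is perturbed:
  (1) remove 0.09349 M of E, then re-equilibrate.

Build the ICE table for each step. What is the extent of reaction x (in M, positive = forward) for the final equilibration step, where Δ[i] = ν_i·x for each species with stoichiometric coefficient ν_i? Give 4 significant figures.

x = 5.7694e-05 M

Q₀ = 1.086 vs Keq = 9.0250e+04 ⇒ Q<K, forward
Step 1:
                   M          B          E
  I           0.1739      0.406     0.4906
  C          -0.1725     0.2588    0.08626
  E          0.00137     0.6648     0.5769
  solve Keq expr → x = 0.08626; check Q = 9.0250e+04
Then remove 0.09349 M of E.
Step 2:
                   M          B          E
  I          0.00137     0.6648     0.4834
  C       -1.1539e-04 1.7308e-04 5.7694e-05
  E         0.001255      0.665     0.4834
  solve Keq expr → x = 5.7694e-05; check Q = 9.0250e+04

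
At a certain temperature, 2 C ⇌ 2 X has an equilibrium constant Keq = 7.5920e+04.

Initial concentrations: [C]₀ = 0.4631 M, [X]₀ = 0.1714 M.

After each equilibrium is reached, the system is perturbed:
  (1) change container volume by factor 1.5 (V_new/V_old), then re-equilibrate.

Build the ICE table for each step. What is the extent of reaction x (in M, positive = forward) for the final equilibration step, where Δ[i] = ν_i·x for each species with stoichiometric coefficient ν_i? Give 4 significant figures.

x = 0 M

Q₀ = 0.137 vs Keq = 7.5920e+04 ⇒ Q<K, forward
Step 1:
                  C         X
  init       0.4631    0.1714
  Δ         -0.4608    0.4608
  eq       0.002294    0.6322
  solve Keq expr → x = 0.2304; check Q = 7.5920e+04
Then change container volume by factor 1.5 (V_new/V_old).
Step 2:
                  C         X
  init      0.00153    0.4215
  Δ               0         0
  eq        0.00153    0.4215
  solve Keq expr → x = 0; check Q = 7.5920e+04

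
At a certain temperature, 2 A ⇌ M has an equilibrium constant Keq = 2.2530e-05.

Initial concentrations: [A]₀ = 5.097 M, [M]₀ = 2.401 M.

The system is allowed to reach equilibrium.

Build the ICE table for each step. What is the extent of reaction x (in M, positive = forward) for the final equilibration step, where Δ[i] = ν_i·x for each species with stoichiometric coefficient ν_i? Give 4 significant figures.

Q₀ = 0.09242 vs Keq = 2.2530e-05 ⇒ Q>K, reverse
Step 1:
                    A           M
  init          5.097       2.401
  Δ             4.798      -2.399
  eq            9.895    0.002206
  solve Keq expr → x = -2.399; check Q = 2.2530e-05

x = -2.399 M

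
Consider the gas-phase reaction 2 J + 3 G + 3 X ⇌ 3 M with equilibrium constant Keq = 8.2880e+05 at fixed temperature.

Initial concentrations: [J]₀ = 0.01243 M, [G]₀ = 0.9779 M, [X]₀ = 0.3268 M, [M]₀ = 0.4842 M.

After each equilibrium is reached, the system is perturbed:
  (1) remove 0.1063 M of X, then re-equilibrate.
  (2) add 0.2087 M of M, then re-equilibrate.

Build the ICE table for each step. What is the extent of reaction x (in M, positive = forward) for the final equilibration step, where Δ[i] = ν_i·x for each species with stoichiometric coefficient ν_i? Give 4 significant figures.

x = -0.001324 M

Q₀ = 2.2511e+04 vs Keq = 8.2880e+05 ⇒ Q<K, forward
Step 1:
                    J           G           X           M
  I           0.01243      0.9779      0.3268      0.4842
  C          -0.01007    -0.01511    -0.01511     0.01511
  E          0.002357      0.9628      0.3117      0.4993
  solve Keq expr → x = 0.005036; check Q = 8.2880e+05
Then remove 0.1063 M of X.
Step 2:
                    J           G           X           M
  I          0.002357      0.9628      0.2054      0.4993
  C          0.001903    0.002855    0.002855   -0.002855
  E          0.004261      0.9656      0.2082      0.4965
  solve Keq expr → x = -9.5171e-04; check Q = 8.2880e+05
Then add 0.2087 M of M.
Step 3:
                    J           G           X           M
  I          0.004261      0.9656      0.2082      0.7052
  C          0.002649    0.003973    0.003973   -0.003973
  E          0.006909      0.9696      0.2122      0.7012
  solve Keq expr → x = -0.001324; check Q = 8.2880e+05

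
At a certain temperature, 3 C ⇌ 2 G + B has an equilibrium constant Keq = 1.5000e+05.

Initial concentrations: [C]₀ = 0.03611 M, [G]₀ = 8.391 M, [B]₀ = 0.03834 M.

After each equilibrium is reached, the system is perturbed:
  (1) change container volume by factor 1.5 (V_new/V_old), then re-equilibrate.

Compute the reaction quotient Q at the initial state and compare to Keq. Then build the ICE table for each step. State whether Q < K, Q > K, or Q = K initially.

Q₀ = 5.7332e+04; Q < K (proceeds forward)

Q₀ = 5.7332e+04 vs Keq = 1.5000e+05 ⇒ Q<K, forward
Step 1:
                    C           G           B
  Initial     0.03611       8.391     0.03834
  Change     -0.00921     0.00614     0.00307
  Equil        0.0269       8.397     0.04141
  solve Keq expr → x = 0.00307; check Q = 1.5000e+05
Then change container volume by factor 1.5 (V_new/V_old).
Step 2:
                    C           G           B
  Initial     0.01793       5.598     0.02761
  Change            0           0           0
  Equil       0.01793       5.598     0.02761
  solve Keq expr → x = 0; check Q = 1.5000e+05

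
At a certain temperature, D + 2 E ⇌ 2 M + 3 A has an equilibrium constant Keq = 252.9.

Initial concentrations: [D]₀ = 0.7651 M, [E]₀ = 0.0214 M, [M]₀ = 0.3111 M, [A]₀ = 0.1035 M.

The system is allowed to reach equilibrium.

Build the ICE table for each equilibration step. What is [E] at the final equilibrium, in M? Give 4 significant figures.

Q₀ = 0.3062 vs Keq = 252.9 ⇒ Q<K, forward
Step 1:
                   D          E          M          A
  init        0.7651     0.0214     0.3111     0.1035
  Δ         -0.01011   -0.02023    0.02023    0.03034
  eq           0.755   0.001174     0.3313     0.1338
  solve Keq expr → x = 0.01011; check Q = 252.9

[E]_eq = 0.001174 M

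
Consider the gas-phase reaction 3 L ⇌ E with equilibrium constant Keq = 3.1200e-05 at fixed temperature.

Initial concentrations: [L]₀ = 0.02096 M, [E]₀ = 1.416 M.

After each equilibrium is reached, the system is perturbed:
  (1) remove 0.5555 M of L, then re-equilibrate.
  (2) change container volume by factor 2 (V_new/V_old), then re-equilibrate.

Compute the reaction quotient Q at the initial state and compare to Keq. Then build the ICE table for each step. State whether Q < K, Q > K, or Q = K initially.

Q₀ = 1.5378e+05 vs Keq = 3.1200e-05 ⇒ Q>K, reverse
Step 1:
                   L          E
  init       0.02096      1.416
  Δ            4.241     -1.414
  eq           4.262   0.002415
  solve Keq expr → x = -1.414; check Q = 3.1200e-05
Then remove 0.5555 M of L.
Step 2:
                   L          E
  init         3.706   0.002415
  Δ          0.00247 -8.2342e-04
  eq           3.709   0.001592
  solve Keq expr → x = -8.2342e-04; check Q = 3.1200e-05
Then change container volume by factor 2 (V_new/V_old).
Step 3:
                   L          E
  init         1.854 7.9576e-04
  Δ         0.001789 -5.9625e-04
  eq           1.856 1.9952e-04
  solve Keq expr → x = -5.9625e-04; check Q = 3.1200e-05

Q₀ = 1.5378e+05; Q > K (proceeds reverse)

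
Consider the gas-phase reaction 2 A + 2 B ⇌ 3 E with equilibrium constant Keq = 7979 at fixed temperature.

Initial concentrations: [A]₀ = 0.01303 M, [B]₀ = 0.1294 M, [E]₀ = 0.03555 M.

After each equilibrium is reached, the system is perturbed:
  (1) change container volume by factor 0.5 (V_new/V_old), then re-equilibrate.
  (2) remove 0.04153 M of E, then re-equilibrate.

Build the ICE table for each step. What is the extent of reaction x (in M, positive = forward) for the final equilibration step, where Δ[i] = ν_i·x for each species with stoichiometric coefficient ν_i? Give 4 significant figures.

x = 4.2412e-04 M

Q₀ = 15.8 vs Keq = 7979 ⇒ Q<K, forward
Step 1:
                   A          B          E
  I          0.01303     0.1294    0.03555
  C         -0.01186   -0.01186    0.01779
  E         0.001173     0.1175    0.05334
  solve Keq expr → x = 0.005928; check Q = 7979
Then change container volume by factor 0.5 (V_new/V_old).
Step 2:
                   A          B          E
  I         0.002346     0.2351     0.1067
  C       -6.5935e-04 -6.5935e-04 9.8903e-04
  E         0.001687     0.2344     0.1077
  solve Keq expr → x = 3.2968e-04; check Q = 7979
Then remove 0.04153 M of E.
Step 3:
                   A          B          E
  I         0.001687     0.2344    0.06613
  C       -8.4824e-04 -8.4824e-04   0.001272
  E       8.3869e-04     0.2336     0.0674
  solve Keq expr → x = 4.2412e-04; check Q = 7979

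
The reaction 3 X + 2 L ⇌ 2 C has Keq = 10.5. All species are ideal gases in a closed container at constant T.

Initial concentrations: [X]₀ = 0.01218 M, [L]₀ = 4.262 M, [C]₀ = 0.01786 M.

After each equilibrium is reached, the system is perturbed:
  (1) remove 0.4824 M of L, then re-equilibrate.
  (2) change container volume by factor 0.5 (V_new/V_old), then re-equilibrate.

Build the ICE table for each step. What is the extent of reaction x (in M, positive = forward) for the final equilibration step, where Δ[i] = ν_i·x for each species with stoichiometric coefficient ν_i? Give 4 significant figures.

Q₀ = 9.718 vs Keq = 10.5 ⇒ Q<K, forward
Step 1:
                    X           L           C
  Initial     0.01218       4.262     0.01786
  Change  -2.3920e-04 -1.5947e-04  1.5947e-04
  Equil       0.01194       4.262     0.01802
  solve Keq expr → x = 7.9734e-05; check Q = 10.5
Then remove 0.4824 M of L.
Step 2:
                    X           L           C
  Initial     0.01194       3.779     0.01802
  Change   7.5306e-04  5.0204e-04 -5.0204e-04
  Equil       0.01269        3.78     0.01752
  solve Keq expr → x = -2.5102e-04; check Q = 10.5
Then change container volume by factor 0.5 (V_new/V_old).
Step 3:
                    X           L           C
  Initial     0.02539        7.56     0.03503
  Change     -0.01097   -0.007316    0.007316
  Equil       0.01441       7.553     0.04235
  solve Keq expr → x = 0.003658; check Q = 10.5

x = 0.003658 M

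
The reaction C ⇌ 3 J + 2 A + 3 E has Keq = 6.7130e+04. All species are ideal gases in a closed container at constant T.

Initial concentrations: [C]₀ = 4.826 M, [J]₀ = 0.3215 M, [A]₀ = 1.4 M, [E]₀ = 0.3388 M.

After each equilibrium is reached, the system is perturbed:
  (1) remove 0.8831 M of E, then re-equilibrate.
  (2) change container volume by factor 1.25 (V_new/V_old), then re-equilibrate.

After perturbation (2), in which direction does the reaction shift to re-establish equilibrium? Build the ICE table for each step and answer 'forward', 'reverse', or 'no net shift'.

Q₀ = 5.2486e-04 vs Keq = 6.7130e+04 ⇒ Q<K, forward
Step 1:
                   C          J          A          E
  Initial      4.826     0.3215        1.4     0.3388
  Change      -1.481      4.442      2.961      4.442
  Equil        3.345      4.763      4.361      4.781
  solve Keq expr → x = 1.481; check Q = 6.7130e+04
Then remove 0.8831 M of E.
Step 2:
                   C          J          A          E
  Initial      3.345      4.763      4.361      3.897
  Change     -0.1171     0.3513     0.2342     0.3513
  Equil        3.228      5.115      4.595      4.249
  solve Keq expr → x = 0.1171; check Q = 6.7130e+04
Then change container volume by factor 1.25 (V_new/V_old).
Step 3:
                   C          J          A          E
  Initial      2.583      4.092      3.676      3.399
  Change      -0.269     0.8069     0.5379     0.8069
  Equil        2.314      4.899      4.214      4.206
  solve Keq expr → x = 0.269; check Q = 6.7130e+04

Direction: forward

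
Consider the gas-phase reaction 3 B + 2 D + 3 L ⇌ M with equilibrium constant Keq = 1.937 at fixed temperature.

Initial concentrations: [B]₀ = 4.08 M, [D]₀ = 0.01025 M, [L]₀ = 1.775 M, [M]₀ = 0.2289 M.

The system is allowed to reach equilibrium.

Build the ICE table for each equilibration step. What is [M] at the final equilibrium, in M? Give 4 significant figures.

[M]_eq = 0.2254 M

Q₀ = 5.736 vs Keq = 1.937 ⇒ Q>K, reverse
Step 1:
                  B         D         L         M
  init         4.08   0.01025     1.775    0.2289
  Δ         0.01055  0.007031   0.01055 -0.003515
  eq          4.091   0.01728     1.786    0.2254
  solve Keq expr → x = -0.003515; check Q = 1.937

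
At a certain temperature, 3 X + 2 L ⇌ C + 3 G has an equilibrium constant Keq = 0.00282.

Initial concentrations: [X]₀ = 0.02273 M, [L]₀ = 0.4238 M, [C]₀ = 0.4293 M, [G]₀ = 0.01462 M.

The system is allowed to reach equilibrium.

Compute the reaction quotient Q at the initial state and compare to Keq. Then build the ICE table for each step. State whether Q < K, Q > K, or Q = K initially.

Q₀ = 0.636; Q > K (proceeds reverse)

Q₀ = 0.636 vs Keq = 0.00282 ⇒ Q>K, reverse
Step 1:
                  X         L         C         G
  I         0.02273    0.4238    0.4293   0.01462
  C           0.011  0.007336 -0.003668    -0.011
  E         0.03373    0.4311    0.4256  0.003616
  solve Keq expr → x = -0.003668; check Q = 0.00282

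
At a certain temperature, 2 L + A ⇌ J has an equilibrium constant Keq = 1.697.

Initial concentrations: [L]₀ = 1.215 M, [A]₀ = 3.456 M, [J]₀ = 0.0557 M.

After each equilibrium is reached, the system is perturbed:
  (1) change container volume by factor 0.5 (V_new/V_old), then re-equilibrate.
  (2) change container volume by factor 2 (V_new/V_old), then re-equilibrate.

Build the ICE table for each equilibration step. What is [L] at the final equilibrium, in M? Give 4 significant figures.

Q₀ = 0.01092 vs Keq = 1.697 ⇒ Q<K, forward
Step 1:
                    L           A           J
  Initial       1.215       3.456      0.0557
  Change      -0.9001     -0.4501      0.4501
  Equil        0.3149       3.006      0.5058
  solve Keq expr → x = 0.4501; check Q = 1.697
Then change container volume by factor 0.5 (V_new/V_old).
Step 2:
                    L           A           J
  Initial      0.6298       6.012       1.012
  Change       -0.289     -0.1445      0.1445
  Equil        0.3407       5.867       1.156
  solve Keq expr → x = 0.1445; check Q = 1.697
Then change container volume by factor 2 (V_new/V_old).
Step 3:
                    L           A           J
  Initial      0.1704       2.934       0.578
  Change       0.1445     0.07225    -0.07225
  Equil        0.3149       3.006      0.5058
  solve Keq expr → x = -0.07225; check Q = 1.697

[L]_eq = 0.3149 M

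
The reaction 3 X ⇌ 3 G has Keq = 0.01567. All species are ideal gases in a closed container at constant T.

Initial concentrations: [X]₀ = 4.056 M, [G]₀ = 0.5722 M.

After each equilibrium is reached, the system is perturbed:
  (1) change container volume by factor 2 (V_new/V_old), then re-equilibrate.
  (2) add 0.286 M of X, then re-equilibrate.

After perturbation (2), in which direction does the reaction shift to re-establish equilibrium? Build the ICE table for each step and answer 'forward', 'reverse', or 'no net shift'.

Direction: forward

Q₀ = 0.002808 vs Keq = 0.01567 ⇒ Q<K, forward
Step 1:
                    X           G
  Initial       4.056      0.5722
  Change      -0.3542      0.3542
  Equil         3.702      0.9264
  solve Keq expr → x = 0.1181; check Q = 0.01567
Then change container volume by factor 2 (V_new/V_old).
Step 2:
                    X           G
  Initial       1.851      0.4632
  Change            0           0
  Equil         1.851      0.4632
  solve Keq expr → x = 0; check Q = 0.01567
Then add 0.286 M of X.
Step 3:
                    X           G
  Initial       2.137      0.4632
  Change     -0.05724     0.05724
  Equil          2.08      0.5204
  solve Keq expr → x = 0.01908; check Q = 0.01567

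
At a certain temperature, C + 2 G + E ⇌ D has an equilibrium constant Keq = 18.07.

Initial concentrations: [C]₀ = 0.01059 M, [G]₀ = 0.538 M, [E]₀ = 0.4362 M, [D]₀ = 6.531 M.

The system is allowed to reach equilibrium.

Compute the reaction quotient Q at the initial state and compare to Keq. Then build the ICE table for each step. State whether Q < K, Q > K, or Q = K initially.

Q₀ = 4885; Q > K (proceeds reverse)

Q₀ = 4885 vs Keq = 18.07 ⇒ Q>K, reverse
Step 1:
                    C           G           E           D
  I           0.01059       0.538      0.4362       6.531
  C            0.3188      0.6377      0.3188     -0.3188
  E            0.3294       1.176       0.755       6.212
  solve Keq expr → x = -0.3188; check Q = 18.07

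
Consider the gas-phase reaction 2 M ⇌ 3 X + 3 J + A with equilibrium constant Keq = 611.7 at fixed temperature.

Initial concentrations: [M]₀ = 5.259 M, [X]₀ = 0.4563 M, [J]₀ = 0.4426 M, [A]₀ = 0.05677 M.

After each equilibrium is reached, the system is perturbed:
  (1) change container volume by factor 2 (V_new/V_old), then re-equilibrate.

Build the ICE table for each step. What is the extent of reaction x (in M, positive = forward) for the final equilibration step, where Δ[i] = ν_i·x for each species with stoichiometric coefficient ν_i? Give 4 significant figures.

x = 0.2809 M

Q₀ = 1.6908e-05 vs Keq = 611.7 ⇒ Q<K, forward
Step 1:
                  M         X         J         A
  I           5.259    0.4563    0.4426   0.05677
  C          -2.369     3.554     3.554     1.185
  E            2.89      4.01     3.996     1.241
  solve Keq expr → x = 1.185; check Q = 611.7
Then change container volume by factor 2 (V_new/V_old).
Step 2:
                  M         X         J         A
  I           1.445     2.005     1.998    0.6207
  C         -0.5617    0.8426    0.8426    0.2809
  E          0.8832     2.848     2.841    0.9015
  solve Keq expr → x = 0.2809; check Q = 611.7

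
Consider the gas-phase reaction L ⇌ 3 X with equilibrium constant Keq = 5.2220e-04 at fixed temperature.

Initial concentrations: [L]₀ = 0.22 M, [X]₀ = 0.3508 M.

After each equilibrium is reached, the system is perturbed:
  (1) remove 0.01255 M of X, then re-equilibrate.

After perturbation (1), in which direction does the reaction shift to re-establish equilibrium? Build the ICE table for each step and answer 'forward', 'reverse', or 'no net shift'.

Q₀ = 0.1962 vs Keq = 5.2220e-04 ⇒ Q>K, reverse
Step 1:
                   L          X
  Initial       0.22     0.3508
  Change      0.0986    -0.2958
  Equil       0.3186      0.055
  solve Keq expr → x = -0.0986; check Q = 5.2220e-04
Then remove 0.01255 M of X.
Step 2:
                   L          X
  Initial     0.3186    0.04245
  Change   -0.004104    0.01231
  Equil       0.3145    0.05476
  solve Keq expr → x = 0.004104; check Q = 5.2220e-04

Direction: forward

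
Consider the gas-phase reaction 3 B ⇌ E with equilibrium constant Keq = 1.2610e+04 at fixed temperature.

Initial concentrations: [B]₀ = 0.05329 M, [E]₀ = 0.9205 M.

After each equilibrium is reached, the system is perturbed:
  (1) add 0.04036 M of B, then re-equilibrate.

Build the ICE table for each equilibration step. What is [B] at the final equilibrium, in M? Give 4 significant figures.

Q₀ = 6083 vs Keq = 1.2610e+04 ⇒ Q<K, forward
Step 1:
                   B          E
  I          0.05329     0.9205
  C         -0.01144   0.003813
  E          0.04185     0.9243
  solve Keq expr → x = 0.003813; check Q = 1.2610e+04
Then add 0.04036 M of B.
Step 2:
                   B          E
  I          0.08221     0.9243
  C         -0.04016    0.01339
  E          0.04205     0.9377
  solve Keq expr → x = 0.01339; check Q = 1.2610e+04

[B]_eq = 0.04205 M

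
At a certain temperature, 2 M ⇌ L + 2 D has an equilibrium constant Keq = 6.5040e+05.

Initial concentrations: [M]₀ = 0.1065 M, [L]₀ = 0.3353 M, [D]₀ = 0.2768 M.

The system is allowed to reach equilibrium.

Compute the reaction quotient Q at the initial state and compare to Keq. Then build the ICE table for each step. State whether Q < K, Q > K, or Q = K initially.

Q₀ = 2.265 vs Keq = 6.5040e+05 ⇒ Q<K, forward
Step 1:
                  M         L         D
  init       0.1065    0.3353    0.2768
  Δ         -0.1062    0.0531    0.1062
  eq      2.9597e-04    0.3884     0.383
  solve Keq expr → x = 0.0531; check Q = 6.5040e+05

Q₀ = 2.265; Q < K (proceeds forward)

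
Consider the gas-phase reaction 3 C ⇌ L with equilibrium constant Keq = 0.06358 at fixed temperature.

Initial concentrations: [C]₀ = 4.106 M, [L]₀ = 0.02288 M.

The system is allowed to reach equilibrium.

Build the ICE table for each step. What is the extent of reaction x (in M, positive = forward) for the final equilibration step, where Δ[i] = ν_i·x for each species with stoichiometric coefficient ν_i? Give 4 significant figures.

x = 0.6403 M

Q₀ = 3.3052e-04 vs Keq = 0.06358 ⇒ Q<K, forward
Step 1:
                    C           L
  init          4.106     0.02288
  Δ            -1.921      0.6403
  eq            2.185      0.6632
  solve Keq expr → x = 0.6403; check Q = 0.06358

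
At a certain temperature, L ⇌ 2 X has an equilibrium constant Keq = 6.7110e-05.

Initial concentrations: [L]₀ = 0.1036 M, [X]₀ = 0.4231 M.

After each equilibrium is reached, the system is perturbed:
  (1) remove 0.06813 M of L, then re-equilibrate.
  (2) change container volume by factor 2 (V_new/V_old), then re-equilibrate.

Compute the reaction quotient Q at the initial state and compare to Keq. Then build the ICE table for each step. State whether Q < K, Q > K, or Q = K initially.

Q₀ = 1.728; Q > K (proceeds reverse)

Q₀ = 1.728 vs Keq = 6.7110e-05 ⇒ Q>K, reverse
Step 1:
                   L          X
  I           0.1036     0.4231
  C           0.2093    -0.4185
  E           0.3129   0.004582
  solve Keq expr → x = -0.2093; check Q = 6.7110e-05
Then remove 0.06813 M of L.
Step 2:
                   L          X
  I           0.2447   0.004582
  C       2.6366e-04 -5.2733e-04
  E            0.245   0.004055
  solve Keq expr → x = -2.6366e-04; check Q = 6.7110e-05
Then change container volume by factor 2 (V_new/V_old).
Step 3:
                   L          X
  I           0.1225   0.002027
  C       -4.1744e-04 8.3489e-04
  E           0.1221   0.002862
  solve Keq expr → x = 4.1744e-04; check Q = 6.7110e-05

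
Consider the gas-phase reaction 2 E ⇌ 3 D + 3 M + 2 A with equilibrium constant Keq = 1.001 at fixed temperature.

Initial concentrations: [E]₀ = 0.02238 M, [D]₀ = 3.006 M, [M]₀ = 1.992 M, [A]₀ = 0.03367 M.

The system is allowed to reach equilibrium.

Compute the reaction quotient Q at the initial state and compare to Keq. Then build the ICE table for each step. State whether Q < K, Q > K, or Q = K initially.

Q₀ = 486 vs Keq = 1.001 ⇒ Q>K, reverse
Step 1:
                    E           D           M           A
  Initial     0.02238       3.006       1.992     0.03367
  Change      0.02989    -0.04484    -0.04484    -0.02989
  Equil       0.05227       2.961       1.947    0.003777
  solve Keq expr → x = -0.01495; check Q = 1.001

Q₀ = 486; Q > K (proceeds reverse)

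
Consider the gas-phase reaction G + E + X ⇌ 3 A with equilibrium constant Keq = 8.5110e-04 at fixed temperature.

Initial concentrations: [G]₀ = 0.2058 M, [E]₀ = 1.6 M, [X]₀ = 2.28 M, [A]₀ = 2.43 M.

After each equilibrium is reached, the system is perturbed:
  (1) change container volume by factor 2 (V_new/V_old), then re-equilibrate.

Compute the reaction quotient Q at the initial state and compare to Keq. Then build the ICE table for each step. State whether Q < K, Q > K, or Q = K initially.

Q₀ = 19.11; Q > K (proceeds reverse)

Q₀ = 19.11 vs Keq = 8.5110e-04 ⇒ Q>K, reverse
Step 1:
                  G         E         X         A
  init       0.2058       1.6      2.28      2.43
  Δ          0.7501    0.7501    0.7501     -2.25
  eq         0.9559      2.35      3.03    0.1796
  solve Keq expr → x = -0.7501; check Q = 8.5110e-04
Then change container volume by factor 2 (V_new/V_old).
Step 2:
                  G         E         X         A
  init        0.478     1.175     1.515    0.0898
  Δ               0         0         0         0
  eq          0.478     1.175     1.515    0.0898
  solve Keq expr → x = 0; check Q = 8.5110e-04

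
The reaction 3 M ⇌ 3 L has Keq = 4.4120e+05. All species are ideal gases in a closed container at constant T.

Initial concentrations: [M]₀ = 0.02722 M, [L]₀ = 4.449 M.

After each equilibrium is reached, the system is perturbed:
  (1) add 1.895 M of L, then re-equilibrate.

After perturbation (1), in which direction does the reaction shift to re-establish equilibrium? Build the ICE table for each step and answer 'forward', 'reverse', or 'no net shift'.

Direction: reverse

Q₀ = 4.3664e+06 vs Keq = 4.4120e+05 ⇒ Q>K, reverse
Step 1:
                  M         L
  I         0.02722     4.449
  C         0.03082  -0.03082
  E         0.05804     4.418
  solve Keq expr → x = -0.01027; check Q = 4.4120e+05
Then add 1.895 M of L.
Step 2:
                  M         L
  I         0.05804     6.313
  C         0.02457  -0.02457
  E         0.08261     6.289
  solve Keq expr → x = -0.00819; check Q = 4.4120e+05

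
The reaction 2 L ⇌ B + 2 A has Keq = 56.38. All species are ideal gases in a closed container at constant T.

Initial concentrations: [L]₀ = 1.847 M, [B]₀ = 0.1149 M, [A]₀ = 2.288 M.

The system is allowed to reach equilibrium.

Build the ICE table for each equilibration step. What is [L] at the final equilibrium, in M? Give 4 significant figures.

[L]_eq = 0.4441 M

Q₀ = 0.1763 vs Keq = 56.38 ⇒ Q<K, forward
Step 1:
                   L          B          A
  Initial      1.847     0.1149      2.288
  Change      -1.403     0.7014      1.403
  Equil       0.4441     0.8163      3.691
  solve Keq expr → x = 0.7014; check Q = 56.38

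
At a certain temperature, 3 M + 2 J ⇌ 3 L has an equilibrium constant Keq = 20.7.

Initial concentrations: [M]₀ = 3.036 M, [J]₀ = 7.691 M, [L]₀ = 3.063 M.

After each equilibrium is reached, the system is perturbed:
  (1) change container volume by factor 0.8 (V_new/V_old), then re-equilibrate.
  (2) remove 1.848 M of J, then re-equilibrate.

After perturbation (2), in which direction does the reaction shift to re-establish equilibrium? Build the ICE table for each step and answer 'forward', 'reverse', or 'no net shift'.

Q₀ = 0.01736 vs Keq = 20.7 ⇒ Q<K, forward
Step 1:
                    M           J           L
  I             3.036       7.691       3.063
  C            -2.434      -1.623       2.434
  E            0.6018       6.068       5.497
  solve Keq expr → x = 0.8114; check Q = 20.7
Then change container volume by factor 0.8 (V_new/V_old).
Step 2:
                    M           J           L
  I            0.7522       7.585       6.872
  C          -0.09177    -0.06118     0.09177
  E            0.6605       7.524       6.963
  solve Keq expr → x = 0.03059; check Q = 20.7
Then remove 1.848 M of J.
Step 3:
                    M           J           L
  I            0.6605       5.676       6.963
  C            0.1162     0.07745     -0.1162
  E            0.7767       5.754       6.847
  solve Keq expr → x = -0.03873; check Q = 20.7

Direction: reverse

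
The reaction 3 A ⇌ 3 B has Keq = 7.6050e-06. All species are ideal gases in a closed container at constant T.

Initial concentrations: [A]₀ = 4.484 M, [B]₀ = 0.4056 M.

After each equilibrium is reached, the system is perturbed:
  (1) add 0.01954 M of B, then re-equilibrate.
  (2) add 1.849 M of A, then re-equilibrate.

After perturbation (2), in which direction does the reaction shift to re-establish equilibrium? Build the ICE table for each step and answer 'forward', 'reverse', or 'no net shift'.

Direction: forward

Q₀ = 7.4011e-04 vs Keq = 7.6050e-06 ⇒ Q>K, reverse
Step 1:
                    A           B
  init          4.484      0.4056
  Δ            0.3113     -0.3113
  eq            4.795      0.0943
  solve Keq expr → x = -0.1038; check Q = 7.6050e-06
Then add 0.01954 M of B.
Step 2:
                    A           B
  init          4.795      0.1138
  Δ           0.01916    -0.01916
  eq            4.814     0.09468
  solve Keq expr → x = -0.006388; check Q = 7.6050e-06
Then add 1.849 M of A.
Step 3:
                    A           B
  init          6.663     0.09468
  Δ          -0.03566     0.03566
  eq            6.628      0.1303
  solve Keq expr → x = 0.01189; check Q = 7.6050e-06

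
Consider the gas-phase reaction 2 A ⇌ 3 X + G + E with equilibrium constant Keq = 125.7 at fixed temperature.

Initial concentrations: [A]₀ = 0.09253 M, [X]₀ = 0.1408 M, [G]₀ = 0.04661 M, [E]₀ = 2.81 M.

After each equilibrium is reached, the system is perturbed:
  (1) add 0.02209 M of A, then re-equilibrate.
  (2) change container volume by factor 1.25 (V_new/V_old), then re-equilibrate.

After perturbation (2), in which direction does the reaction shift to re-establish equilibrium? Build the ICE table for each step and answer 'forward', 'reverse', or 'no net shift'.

Q₀ = 0.0427 vs Keq = 125.7 ⇒ Q<K, forward
Step 1:
                  A         X         G         E
  I         0.09253    0.1408   0.04661      2.81
  C         -0.0862    0.1293    0.0431    0.0431
  E        0.006334    0.2701   0.08971     2.853
  solve Keq expr → x = 0.0431; check Q = 125.7
Then add 0.02209 M of A.
Step 2:
                  A         X         G         E
  I         0.02842    0.2701   0.08971     2.853
  C        -0.02055   0.03082   0.01027   0.01027
  E        0.007878    0.3009   0.09998     2.863
  solve Keq expr → x = 0.01027; check Q = 125.7
Then change container volume by factor 1.25 (V_new/V_old).
Step 3:
                  A         X         G         E
  I        0.006302    0.2407   0.07998     2.291
  C       -0.001696  0.002544 8.4797e-04 8.4797e-04
  E        0.004606    0.2433   0.08083     2.292
  solve Keq expr → x = 8.4797e-04; check Q = 125.7

Direction: forward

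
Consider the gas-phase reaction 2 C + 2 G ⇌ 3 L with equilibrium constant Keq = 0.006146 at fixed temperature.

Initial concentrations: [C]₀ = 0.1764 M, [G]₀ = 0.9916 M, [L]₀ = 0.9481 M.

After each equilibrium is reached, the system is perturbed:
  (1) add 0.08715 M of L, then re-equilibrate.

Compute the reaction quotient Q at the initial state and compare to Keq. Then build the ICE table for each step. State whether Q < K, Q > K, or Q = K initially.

Q₀ = 27.85 vs Keq = 0.006146 ⇒ Q>K, reverse
Step 1:
                  C         G         L
  init       0.1764    0.9916    0.9481
  Δ          0.5078    0.5078   -0.7618
  eq         0.6842     1.499    0.1863
  solve Keq expr → x = -0.2539; check Q = 0.006146
Then add 0.08715 M of L.
Step 2:
                  C         G         L
  init       0.6842     1.499    0.2735
  Δ         0.04936   0.04936  -0.07403
  eq         0.7336     1.549    0.1994
  solve Keq expr → x = -0.02468; check Q = 0.006146

Q₀ = 27.85; Q > K (proceeds reverse)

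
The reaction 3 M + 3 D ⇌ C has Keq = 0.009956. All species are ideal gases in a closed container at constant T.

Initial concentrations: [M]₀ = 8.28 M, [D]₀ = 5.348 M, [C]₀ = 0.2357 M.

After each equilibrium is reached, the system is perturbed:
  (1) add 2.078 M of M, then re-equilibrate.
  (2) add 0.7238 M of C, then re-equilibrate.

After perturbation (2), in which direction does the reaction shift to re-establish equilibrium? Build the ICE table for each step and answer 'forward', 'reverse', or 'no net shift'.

Direction: reverse

Q₀ = 2.7145e-06 vs Keq = 0.009956 ⇒ Q<K, forward
Step 1:
                  M         D         C
  Initial      8.28     5.348    0.2357
  Change     -4.062    -4.062     1.354
  Equil       4.218     1.286      1.59
  solve Keq expr → x = 1.354; check Q = 0.009956
Then add 2.078 M of M.
Step 2:
                  M         D         C
  Initial     6.296     1.286      1.59
  Change    -0.3516   -0.3516    0.1172
  Equil       5.945    0.9345     1.707
  solve Keq expr → x = 0.1172; check Q = 0.009956
Then add 0.7238 M of C.
Step 3:
                  M         D         C
  Initial     5.945    0.9345     2.431
  Change    0.09567   0.09567  -0.03189
  Equil        6.04      1.03     2.399
  solve Keq expr → x = -0.03189; check Q = 0.009956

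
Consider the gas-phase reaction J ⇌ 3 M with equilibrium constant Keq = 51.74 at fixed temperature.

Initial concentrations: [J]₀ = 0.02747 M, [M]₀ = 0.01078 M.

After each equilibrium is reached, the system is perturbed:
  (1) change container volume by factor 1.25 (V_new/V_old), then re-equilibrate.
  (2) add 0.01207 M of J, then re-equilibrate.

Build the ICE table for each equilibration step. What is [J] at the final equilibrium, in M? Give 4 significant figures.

Q₀ = 4.5603e-05 vs Keq = 51.74 ⇒ Q<K, forward
Step 1:
                   J          M
  I          0.02747    0.01078
  C         -0.02745    0.08236
  E       1.5618e-05    0.09314
  solve Keq expr → x = 0.02745; check Q = 51.74
Then change container volume by factor 1.25 (V_new/V_old).
Step 2:
                   J          M
  I       1.2494e-05    0.07451
  C       -4.4937e-06 1.3481e-05
  E       8.0008e-06    0.07453
  solve Keq expr → x = 4.4937e-06; check Q = 51.74
Then add 0.01207 M of J.
Step 3:
                   J          M
  I          0.01208    0.07453
  C         -0.01205    0.03616
  E       2.6207e-05     0.1107
  solve Keq expr → x = 0.01205; check Q = 51.74

[J]_eq = 2.6207e-05 M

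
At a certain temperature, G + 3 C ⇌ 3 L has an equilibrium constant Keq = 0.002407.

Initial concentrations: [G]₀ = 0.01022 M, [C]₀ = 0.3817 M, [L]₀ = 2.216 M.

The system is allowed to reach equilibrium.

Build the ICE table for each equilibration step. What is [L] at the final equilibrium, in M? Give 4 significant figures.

[L]_eq = 0.2712 M

Q₀ = 1.9147e+04 vs Keq = 0.002407 ⇒ Q>K, reverse
Step 1:
                  G         C         L
  init      0.01022    0.3817     2.216
  Δ          0.6483     1.945    -1.945
  eq         0.6585     2.326    0.2712
  solve Keq expr → x = -0.6483; check Q = 0.002407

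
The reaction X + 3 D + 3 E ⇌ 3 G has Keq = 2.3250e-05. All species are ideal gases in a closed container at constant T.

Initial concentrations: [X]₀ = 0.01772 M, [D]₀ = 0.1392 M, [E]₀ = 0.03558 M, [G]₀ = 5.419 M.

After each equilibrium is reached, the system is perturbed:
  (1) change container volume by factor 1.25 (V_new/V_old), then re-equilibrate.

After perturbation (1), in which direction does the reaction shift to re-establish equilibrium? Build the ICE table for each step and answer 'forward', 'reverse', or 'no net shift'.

Q₀ = 7.3919e+10 vs Keq = 2.3250e-05 ⇒ Q>K, reverse
Step 1:
                   X          D          E          G
  I          0.01772     0.1392    0.03558      5.419
  C            1.556      4.668      4.668     -4.668
  E            1.574      4.807      4.704     0.7507
  solve Keq expr → x = -1.556; check Q = 2.3250e-05
Then change container volume by factor 1.25 (V_new/V_old).
Step 2:
                   X          D          E          G
  I            1.259      3.846      3.763     0.6006
  C          0.04026     0.1208     0.1208    -0.1208
  E            1.299      3.967      3.884     0.4798
  solve Keq expr → x = -0.04026; check Q = 2.3250e-05

Direction: reverse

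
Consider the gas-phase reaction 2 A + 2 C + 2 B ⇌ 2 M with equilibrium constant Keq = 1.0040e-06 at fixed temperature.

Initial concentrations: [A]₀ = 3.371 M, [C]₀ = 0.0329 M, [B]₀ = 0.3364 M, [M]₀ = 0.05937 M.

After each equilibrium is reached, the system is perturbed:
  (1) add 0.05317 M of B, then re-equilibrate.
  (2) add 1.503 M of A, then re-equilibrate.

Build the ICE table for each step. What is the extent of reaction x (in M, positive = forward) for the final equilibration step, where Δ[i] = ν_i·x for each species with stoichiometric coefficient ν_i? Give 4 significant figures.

x = 3.1050e-05 M

Q₀ = 2.532 vs Keq = 1.0040e-06 ⇒ Q>K, reverse
Step 1:
                    A           C           B           M
  I             3.371      0.0329      0.3364     0.05937
  C           0.05924     0.05924     0.05924    -0.05924
  E              3.43     0.09214      0.3956  1.2530e-04
  solve Keq expr → x = -0.02962; check Q = 1.0040e-06
Then add 0.05317 M of B.
Step 2:
                    A           C           B           M
  I              3.43     0.09214      0.4488  1.2530e-04
  C       -1.6808e-05 -1.6808e-05 -1.6808e-05  1.6808e-05
  E              3.43     0.09213      0.4488  1.4211e-04
  solve Keq expr → x = 8.4038e-06; check Q = 1.0040e-06
Then add 1.503 M of A.
Step 3:
                    A           C           B           M
  I             4.933     0.09213      0.4488  1.4211e-04
  C       -6.2100e-05 -6.2100e-05 -6.2100e-05  6.2100e-05
  E             4.933     0.09207      0.4487  2.0421e-04
  solve Keq expr → x = 3.1050e-05; check Q = 1.0040e-06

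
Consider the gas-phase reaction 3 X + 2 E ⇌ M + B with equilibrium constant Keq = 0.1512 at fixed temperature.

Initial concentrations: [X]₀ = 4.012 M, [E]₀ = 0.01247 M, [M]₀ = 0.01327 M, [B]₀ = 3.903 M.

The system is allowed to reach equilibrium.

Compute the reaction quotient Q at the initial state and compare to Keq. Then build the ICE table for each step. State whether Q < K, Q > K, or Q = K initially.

Q₀ = 5.158; Q > K (proceeds reverse)

Q₀ = 5.158 vs Keq = 0.1512 ⇒ Q>K, reverse
Step 1:
                   X          E          M          B
  I            4.012    0.01247    0.01327      3.903
  C          0.03126    0.02084   -0.01042   -0.01042
  E            4.043    0.03331   0.002849      3.893
  solve Keq expr → x = -0.01042; check Q = 0.1512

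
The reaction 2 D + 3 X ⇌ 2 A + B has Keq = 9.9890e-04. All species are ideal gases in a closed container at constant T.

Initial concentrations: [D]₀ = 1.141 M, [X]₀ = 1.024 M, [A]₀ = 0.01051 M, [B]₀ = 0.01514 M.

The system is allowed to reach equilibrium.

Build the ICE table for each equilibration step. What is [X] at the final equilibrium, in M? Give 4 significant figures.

Q₀ = 1.1964e-06 vs Keq = 9.9890e-04 ⇒ Q<K, forward
Step 1:
                    D           X           A           B
  I             1.141       1.024     0.01051     0.01514
  C           -0.0971     -0.1457      0.0971     0.04855
  E             1.044      0.8783      0.1076     0.06369
  solve Keq expr → x = 0.04855; check Q = 9.9890e-04

[X]_eq = 0.8783 M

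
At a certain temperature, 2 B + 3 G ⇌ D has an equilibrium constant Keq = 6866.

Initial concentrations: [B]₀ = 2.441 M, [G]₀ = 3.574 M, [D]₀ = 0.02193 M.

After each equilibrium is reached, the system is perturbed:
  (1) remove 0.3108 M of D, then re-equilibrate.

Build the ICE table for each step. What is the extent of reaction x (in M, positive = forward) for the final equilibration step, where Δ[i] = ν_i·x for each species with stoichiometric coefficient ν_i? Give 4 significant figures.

x = 0.004047 M

Q₀ = 8.0619e-05 vs Keq = 6866 ⇒ Q<K, forward
Step 1:
                  B         G         D
  I           2.441     3.574   0.02193
  C          -2.265    -3.398     1.133
  E          0.1757     0.176     1.155
  solve Keq expr → x = 1.133; check Q = 6866
Then remove 0.3108 M of D.
Step 2:
                  B         G         D
  I          0.1757     0.176    0.8438
  C       -0.008094  -0.01214  0.004047
  E          0.1676    0.1638    0.8478
  solve Keq expr → x = 0.004047; check Q = 6866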